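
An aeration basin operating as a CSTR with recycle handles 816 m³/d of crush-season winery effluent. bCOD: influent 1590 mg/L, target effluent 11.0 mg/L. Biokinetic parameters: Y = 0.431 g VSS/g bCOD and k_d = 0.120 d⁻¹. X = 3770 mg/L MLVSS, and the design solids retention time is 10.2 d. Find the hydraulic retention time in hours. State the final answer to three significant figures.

τ ≈ 19.9 h

From the SRT design equation V = Y Q (S₀−S) θ_c / [X (1 + k_d θ_c)] = 0.431 × 816 × (1590 − 11.0) × 10.2 / [3770 × (1 + 0.120 × 10.2)] = 5.66×10^6 / 8384 = 675.6 m³.
Hydraulic retention time τ = V/Q = 675.6 / 816 = 0.8279 d = 19.87 h.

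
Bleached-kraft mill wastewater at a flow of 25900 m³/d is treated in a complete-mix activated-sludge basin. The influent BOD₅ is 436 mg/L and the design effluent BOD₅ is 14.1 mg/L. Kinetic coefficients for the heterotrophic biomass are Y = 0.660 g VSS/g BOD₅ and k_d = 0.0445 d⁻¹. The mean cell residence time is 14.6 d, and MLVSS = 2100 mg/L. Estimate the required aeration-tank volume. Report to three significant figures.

V ≈ 30400 m³

Steady-state biomass mass balance: V·X·(1 + k_d·θ_c) = Y·Q·(S₀ − S)·θ_c, so V = 0.660 × 25900 × (436 − 14.1) × 14.6 / [2100 × (1 + 0.0445 × 14.6)] = 1.05×10^8 / 3464 = 30394 m³.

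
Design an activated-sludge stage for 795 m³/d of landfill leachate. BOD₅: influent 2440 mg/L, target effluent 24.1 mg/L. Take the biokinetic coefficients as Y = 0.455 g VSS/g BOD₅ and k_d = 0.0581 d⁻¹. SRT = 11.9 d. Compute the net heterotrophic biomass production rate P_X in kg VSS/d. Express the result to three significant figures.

P_X ≈ 517 kg VSS/d

Y_obs = Y / (1 + k_d θ_c) = 0.455 / (1 + 0.0581 × 11.9) = 0.455 / 1.691 = 0.2690.
Q·(S₀ − S) = 795 × (2440 − 24.1) × 10⁻³ = 1921 kg/d removed.
So the net sludge growth is P_X = 0.2690 × 1921 = 516.7 kg VSS/d.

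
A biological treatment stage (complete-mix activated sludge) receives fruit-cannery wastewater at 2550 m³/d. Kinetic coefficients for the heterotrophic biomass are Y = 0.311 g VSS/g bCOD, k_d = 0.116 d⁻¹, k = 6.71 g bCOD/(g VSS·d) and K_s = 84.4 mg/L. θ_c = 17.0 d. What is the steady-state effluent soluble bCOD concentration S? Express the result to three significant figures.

For a completely mixed reactor with recycle the Lawrence–McCarty relation gives S = K_s·(1 + k_d·θ_c) / [θ_c·(Y·k − k_d) − 1] = 84.4 × (1 + 0.116 × 17.0) / [17.0 × (0.311 × 6.71 − 0.116) − 1] = 250.8 / 32.50 = 7.717 mg/L.

S ≈ 7.72 mg/L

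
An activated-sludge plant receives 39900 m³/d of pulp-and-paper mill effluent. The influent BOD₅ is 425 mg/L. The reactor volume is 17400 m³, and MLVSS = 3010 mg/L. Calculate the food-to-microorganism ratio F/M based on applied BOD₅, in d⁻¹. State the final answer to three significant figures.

F/M ≈ 0.324 d⁻¹

Food-to-microorganism ratio F/M = Q S₀ / (V X) = 39900 × 425 / (17400 × 3010) = 0.3238 d⁻¹.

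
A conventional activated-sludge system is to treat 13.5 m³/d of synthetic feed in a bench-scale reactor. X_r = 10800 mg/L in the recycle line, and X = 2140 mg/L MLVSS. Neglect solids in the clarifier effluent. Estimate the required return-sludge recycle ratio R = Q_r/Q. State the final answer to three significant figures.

R ≈ 0.247

R = Q_r/Q = X/(X_r − X) = 2140 / (10800 − 2140) = 0.2471.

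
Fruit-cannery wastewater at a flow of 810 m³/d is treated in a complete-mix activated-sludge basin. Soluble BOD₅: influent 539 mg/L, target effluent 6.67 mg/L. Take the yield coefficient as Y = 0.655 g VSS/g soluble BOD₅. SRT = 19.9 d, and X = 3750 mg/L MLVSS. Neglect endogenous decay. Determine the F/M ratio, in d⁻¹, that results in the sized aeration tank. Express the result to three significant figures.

V·X = Y·Q·ΔS·θ_c gives V = 0.655 × 810 × (539 − 6.67) × 19.9 / 3750 = 1499 m³.
F/M = applied load / biomass = Q·S₀/(V·X) = 810 × 539 / (1499 × 3750) = 0.07768 d⁻¹.

F/M ≈ 0.0777 d⁻¹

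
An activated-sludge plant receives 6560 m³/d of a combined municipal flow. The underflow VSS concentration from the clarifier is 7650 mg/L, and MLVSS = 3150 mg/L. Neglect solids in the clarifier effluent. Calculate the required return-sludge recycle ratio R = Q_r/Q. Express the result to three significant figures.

Mass balance around the secondary clarifier (neglecting effluent solids): R = X / (X_r − X) = 3150 / (7650 − 3150) = 0.7000.

R ≈ 0.700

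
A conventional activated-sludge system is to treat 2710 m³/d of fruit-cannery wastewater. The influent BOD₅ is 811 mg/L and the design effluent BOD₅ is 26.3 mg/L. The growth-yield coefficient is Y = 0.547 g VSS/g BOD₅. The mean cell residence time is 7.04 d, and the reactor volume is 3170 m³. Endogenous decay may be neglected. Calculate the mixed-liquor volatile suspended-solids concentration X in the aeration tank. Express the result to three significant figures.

Without decay, X = Y Q (S₀−S) θ_c / V = 0.547 × 2710 × (811 − 26.3) × 7.04 / 3170 = 2583 mg/L.

X ≈ 2580 mg/L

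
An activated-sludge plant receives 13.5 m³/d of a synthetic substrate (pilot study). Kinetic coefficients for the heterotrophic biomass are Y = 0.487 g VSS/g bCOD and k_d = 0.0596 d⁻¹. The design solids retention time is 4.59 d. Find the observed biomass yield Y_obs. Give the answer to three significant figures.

Y_obs ≈ 0.382 g VSS/g bCOD

Observed yield with endogenous decay: Y_obs = Y / (1 + k_d·θ_c) = 0.487 / (1 + 0.0596 × 4.59) = 0.487 / 1.274 = 0.3824 g VSS/g bCOD.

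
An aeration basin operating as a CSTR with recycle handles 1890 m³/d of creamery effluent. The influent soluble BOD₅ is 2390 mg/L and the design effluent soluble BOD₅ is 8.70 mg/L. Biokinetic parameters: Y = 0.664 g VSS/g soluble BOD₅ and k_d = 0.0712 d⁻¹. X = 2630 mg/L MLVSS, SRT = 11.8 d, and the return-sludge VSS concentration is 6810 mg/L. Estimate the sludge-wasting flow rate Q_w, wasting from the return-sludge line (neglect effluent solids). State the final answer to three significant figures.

Q_w ≈ 238 m³/d

From the SRT design equation V = Y Q (S₀−S) θ_c / [X (1 + k_d θ_c)] = 0.664 × 1890 × (2390 − 8.70) × 11.8 / [2630 × (1 + 0.0712 × 11.8)] = 3.53×10^7 / 4840 = 7286 m³.
θ_c = V·X/(Q_w·X_r) when wasting from the recycle, so Q_w = V·X/(θ_c·X_r) = 7286 × 2630 / (11.8 × 6810) = 238.5 m³/d.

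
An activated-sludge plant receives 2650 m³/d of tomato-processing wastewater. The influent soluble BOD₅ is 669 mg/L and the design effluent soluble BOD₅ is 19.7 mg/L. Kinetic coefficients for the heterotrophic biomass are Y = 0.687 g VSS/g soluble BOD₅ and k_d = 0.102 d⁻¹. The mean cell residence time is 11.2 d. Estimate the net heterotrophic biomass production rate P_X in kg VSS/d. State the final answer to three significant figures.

P_X ≈ 552 kg VSS/d

Correct the yield for decay: Y_obs = Y/(1 + k_d θ_c) = 0.687 / (1 + 0.102 × 11.2) = 0.687 / 2.142 = 0.3207.
Q·(S₀ − S) = 2650 × (669 − 19.7) × 10⁻³ = 1721 kg/d removed.
P_X = Y_obs · Q(S₀ − S) = 0.3207 × 1721 = 551.8 kg VSS/d.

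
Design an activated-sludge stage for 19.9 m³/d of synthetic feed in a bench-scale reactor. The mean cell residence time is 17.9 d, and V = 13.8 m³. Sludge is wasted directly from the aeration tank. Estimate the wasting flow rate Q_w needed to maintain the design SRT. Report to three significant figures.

Q_w ≈ 0.771 m³/d

With mixed-liquor wasting, θ_c = V/Q_w, so Q_w = V/θ_c = 13.80/17.9 = 0.7709 m³/d.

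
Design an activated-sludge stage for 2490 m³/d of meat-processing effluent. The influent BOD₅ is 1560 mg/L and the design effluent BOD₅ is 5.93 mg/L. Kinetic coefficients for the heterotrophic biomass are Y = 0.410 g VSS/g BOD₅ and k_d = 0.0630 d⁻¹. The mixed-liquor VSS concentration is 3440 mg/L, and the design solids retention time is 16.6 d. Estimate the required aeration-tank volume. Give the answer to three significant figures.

V ≈ 3740 m³

Rearranging the biomass balance for a CMAS with decay, V = Y·Q·ΔS·θ_c / [X·(1+k_d θ_c)] = 0.410 × 2490 × (1560 − 5.93) × 16.6 / [3440 × (1 + 0.0630 × 16.6)] = 2.63×10^7 / 7038 = 3742 m³.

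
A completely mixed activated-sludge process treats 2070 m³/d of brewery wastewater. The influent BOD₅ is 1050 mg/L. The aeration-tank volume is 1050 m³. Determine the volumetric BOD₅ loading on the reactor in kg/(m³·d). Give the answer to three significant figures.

Volumetric loading L_v = Q·S₀ / V = 2070 × 1050 g/m³ / 1050 m³ = 2070 g/(m³·d) = 2.070 kg BOD₅/(m³·d).

L_v ≈ 2.07 kg BOD₅/(m³·d)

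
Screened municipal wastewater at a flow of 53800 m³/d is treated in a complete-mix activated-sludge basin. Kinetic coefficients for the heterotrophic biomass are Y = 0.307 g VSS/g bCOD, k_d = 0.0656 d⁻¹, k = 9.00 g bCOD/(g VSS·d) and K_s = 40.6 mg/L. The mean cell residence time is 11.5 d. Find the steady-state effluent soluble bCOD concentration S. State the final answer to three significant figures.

From the Monod/SRT balance for a CMAS, S = K_s·(1+k_d θ_c)/[θ_c·(Y k − k_d) − 1] = 40.6 × (1 + 0.0656 × 11.5) / [11.5 × (0.307 × 9.00 − 0.0656) − 1] = 71.23 / 30.02 = 2.373 mg/L.

S ≈ 2.37 mg/L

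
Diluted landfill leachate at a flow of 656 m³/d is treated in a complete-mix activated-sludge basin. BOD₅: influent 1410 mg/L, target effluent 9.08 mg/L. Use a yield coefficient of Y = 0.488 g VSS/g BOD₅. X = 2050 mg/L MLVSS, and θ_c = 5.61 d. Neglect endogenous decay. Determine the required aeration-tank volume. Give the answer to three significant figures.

With k_d = 0 the design equation reduces to V = Y Q (S₀−S) θ_c / X = 0.488 × 656 × (1410 − 9.08) × 5.61 / 2050 = 1227 m³.

V ≈ 1230 m³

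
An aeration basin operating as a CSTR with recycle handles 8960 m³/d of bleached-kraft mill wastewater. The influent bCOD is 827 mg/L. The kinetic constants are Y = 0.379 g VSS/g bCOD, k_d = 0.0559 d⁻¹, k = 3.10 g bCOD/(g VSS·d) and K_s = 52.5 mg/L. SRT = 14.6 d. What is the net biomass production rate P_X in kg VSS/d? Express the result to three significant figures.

From the Monod/SRT balance for a CMAS, S = K_s·(1+k_d θ_c)/[θ_c·(Y k − k_d) − 1] = 52.5 × (1 + 0.0559 × 14.6) / [14.6 × (0.379 × 3.10 − 0.0559) − 1] = 95.35 / 15.34 = 6.217 mg/L.
The observed yield is Y_obs = Y/(1 + k_d·θ_c) = 0.379 / (1 + 0.0559 × 14.6) = 0.379 / 1.816 = 0.2087 g VSS per g bCOD removed.
Q·(S₀ − S) = 8960 × (827 − 6.22) × 10⁻³ = 7354 kg/d removed.
Biomass produced: P_X = Y_obs·Q·ΔS = 0.2087 × 7354 ≈ 1535 kg VSS/d.

P_X ≈ 1530 kg VSS/d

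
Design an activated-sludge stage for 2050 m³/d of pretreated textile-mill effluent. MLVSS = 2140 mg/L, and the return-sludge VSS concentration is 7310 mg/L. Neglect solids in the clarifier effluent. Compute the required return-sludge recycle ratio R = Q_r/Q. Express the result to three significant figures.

Solids balance on the clarifier gives (1+R)X = R·X_r, so R = X/(X_r − X) = 2140 / (7310 − 2140) = 0.4139.

R ≈ 0.414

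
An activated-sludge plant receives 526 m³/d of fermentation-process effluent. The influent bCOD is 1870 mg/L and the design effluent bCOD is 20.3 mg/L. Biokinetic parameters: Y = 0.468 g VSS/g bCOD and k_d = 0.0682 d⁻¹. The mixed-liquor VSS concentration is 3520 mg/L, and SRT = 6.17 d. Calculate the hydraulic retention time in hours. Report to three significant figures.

Steady-state biomass mass balance: V·X·(1 + k_d·θ_c) = Y·Q·(S₀ − S)·θ_c, so V = 0.468 × 526 × (1870 − 20.3) × 6.17 / [3520 × (1 + 0.0682 × 6.17)] = 2.81×10^6 / 5001 = 561.8 m³.
HRT = V/Q = 561.8 m³ / 526 m³·d⁻¹ = 1.068 d × 24 = 25.63 h.

τ ≈ 25.6 h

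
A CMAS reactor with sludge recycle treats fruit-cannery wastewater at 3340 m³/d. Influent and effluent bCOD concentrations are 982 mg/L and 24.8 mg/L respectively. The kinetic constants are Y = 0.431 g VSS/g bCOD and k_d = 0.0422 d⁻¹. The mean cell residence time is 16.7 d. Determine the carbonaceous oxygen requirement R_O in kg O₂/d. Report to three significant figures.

Y_obs = Y / (1 + k_d θ_c) = 0.431 / (1 + 0.0422 × 16.7) = 0.431 / 1.705 = 0.2528.
Mass of bCOD removed per day: Q(S₀ − S) = 3340 × 957.2 g/m³ = 3197 kg/d.
Biomass synthesised: P_X = Y_obs × 3197 = 808.3 kg VSS/d.
R_O = Q·ΔS − 1.42 P_X = 3197 − 1148 = 2049 kg O₂/d.

R_O ≈ 2050 kg O₂/d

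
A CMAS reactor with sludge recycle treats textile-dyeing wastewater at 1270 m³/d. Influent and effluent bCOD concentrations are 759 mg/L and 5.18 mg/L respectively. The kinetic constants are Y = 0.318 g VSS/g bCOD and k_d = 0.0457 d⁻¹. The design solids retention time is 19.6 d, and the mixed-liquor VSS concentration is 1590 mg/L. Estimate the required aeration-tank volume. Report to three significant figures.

V ≈ 1980 m³

Rearranging the biomass balance for a CMAS with decay, V = Y·Q·ΔS·θ_c / [X·(1+k_d θ_c)] = 0.318 × 1270 × (759 − 5.18) × 19.6 / [1590 × (1 + 0.0457 × 19.6)] = 5.97×10^6 / 3014 = 1980 m³.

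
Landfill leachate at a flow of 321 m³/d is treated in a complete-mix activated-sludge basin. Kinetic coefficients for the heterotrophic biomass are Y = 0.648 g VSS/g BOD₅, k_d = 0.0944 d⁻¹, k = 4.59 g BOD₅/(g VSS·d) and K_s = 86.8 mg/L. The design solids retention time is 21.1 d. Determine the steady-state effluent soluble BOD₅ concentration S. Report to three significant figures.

Effluent substrate depends only on kinetics and SRT: S = K_s(1 + k_d θ_c) / [θ_c(Yk − k_d) − 1] = 86.8 × (1 + 0.0944 × 21.1) / [21.1 × (0.648 × 4.59 − 0.0944) − 1] = 259.7 / 59.77 = 4.345 mg/L.

S ≈ 4.35 mg/L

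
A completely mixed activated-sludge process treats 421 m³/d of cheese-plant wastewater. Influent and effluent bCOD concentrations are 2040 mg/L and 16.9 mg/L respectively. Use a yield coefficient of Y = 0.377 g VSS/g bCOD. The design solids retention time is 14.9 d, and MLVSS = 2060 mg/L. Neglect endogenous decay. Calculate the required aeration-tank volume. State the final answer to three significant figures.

V·X = Y·Q·ΔS·θ_c gives V = 0.377 × 421 × (2040 − 16.9) × 14.9 / 2060 = 2323 m³.

V ≈ 2320 m³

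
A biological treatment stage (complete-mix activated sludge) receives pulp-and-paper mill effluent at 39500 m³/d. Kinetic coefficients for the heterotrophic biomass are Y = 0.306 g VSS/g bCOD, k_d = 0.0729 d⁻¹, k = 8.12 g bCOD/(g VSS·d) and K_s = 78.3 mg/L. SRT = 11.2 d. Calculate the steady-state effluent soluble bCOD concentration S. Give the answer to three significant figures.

Effluent substrate depends only on kinetics and SRT: S = K_s(1 + k_d θ_c) / [θ_c(Yk − k_d) − 1] = 78.3 × (1 + 0.0729 × 11.2) / [11.2 × (0.306 × 8.12 − 0.0729) − 1] = 142.2 / 26.01 = 5.468 mg/L.

S ≈ 5.47 mg/L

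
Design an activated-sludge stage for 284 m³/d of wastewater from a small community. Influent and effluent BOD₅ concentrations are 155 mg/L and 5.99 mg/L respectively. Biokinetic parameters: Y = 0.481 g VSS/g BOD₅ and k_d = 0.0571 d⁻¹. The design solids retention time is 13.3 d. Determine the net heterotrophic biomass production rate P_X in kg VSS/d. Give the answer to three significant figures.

Y_obs = Y / (1 + k_d θ_c) = 0.481 / (1 + 0.0571 × 13.3) = 0.481 / 1.759 = 0.2734.
Q·(S₀ − S) = 284 × (155 − 5.99) × 10⁻³ = 42.32 kg/d removed.
So the net sludge growth is P_X = 0.2734 × 42.32 = 11.57 kg VSS/d.

P_X ≈ 11.6 kg VSS/d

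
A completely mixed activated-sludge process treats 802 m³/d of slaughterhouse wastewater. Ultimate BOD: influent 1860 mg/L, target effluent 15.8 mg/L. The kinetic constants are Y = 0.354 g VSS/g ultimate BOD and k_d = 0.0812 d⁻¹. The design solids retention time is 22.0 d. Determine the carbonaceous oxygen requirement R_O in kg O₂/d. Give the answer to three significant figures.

R_O ≈ 1210 kg O₂/d

Correct the yield for decay: Y_obs = Y/(1 + k_d θ_c) = 0.354 / (1 + 0.0812 × 22.0) = 0.354 / 2.786 = 0.1270.
Q·(S₀ − S) = 802 × (1860 − 15.8) × 10⁻³ = 1479 kg/d removed.
Biomass synthesised: P_X = Y_obs × 1479 = 187.9 kg VSS/d.
Carbonaceous O₂ demand = substrate oxidised − cell-mass equivalent = 1479 − 1.42 × 187.9 = 1212 kg O₂/d.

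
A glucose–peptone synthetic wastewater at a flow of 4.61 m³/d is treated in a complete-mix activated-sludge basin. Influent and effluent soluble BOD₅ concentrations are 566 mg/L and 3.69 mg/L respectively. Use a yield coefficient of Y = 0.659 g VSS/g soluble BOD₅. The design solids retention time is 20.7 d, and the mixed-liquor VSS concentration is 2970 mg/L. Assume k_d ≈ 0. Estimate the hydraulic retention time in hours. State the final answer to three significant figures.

τ ≈ 62.0 h

V·X = Y·Q·ΔS·θ_c gives V = 0.659 × 4.61 × (566 − 3.69) × 20.7 / 2970 = 11.91 m³.
HRT = V/Q = 11.91 m³ / 4.61 m³·d⁻¹ = 2.583 d × 24 = 61.98 h.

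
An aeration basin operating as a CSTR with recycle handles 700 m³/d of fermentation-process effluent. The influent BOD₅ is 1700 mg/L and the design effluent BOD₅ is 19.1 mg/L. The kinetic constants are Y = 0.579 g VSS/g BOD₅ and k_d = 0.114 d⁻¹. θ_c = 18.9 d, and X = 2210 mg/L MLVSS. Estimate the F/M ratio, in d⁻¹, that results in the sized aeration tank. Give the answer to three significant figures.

F/M ≈ 0.292 d⁻¹

From the SRT design equation V = Y Q (S₀−S) θ_c / [X (1 + k_d θ_c)] = 0.579 × 700 × (1700 − 19.1) × 18.9 / [2210 × (1 + 0.114 × 18.9)] = 1.29×10^7 / 6972 = 1847 m³.
Food-to-microorganism ratio F/M = Q S₀ / (V X) = 700 × 1700 / (1847 × 2210) = 0.2915 d⁻¹.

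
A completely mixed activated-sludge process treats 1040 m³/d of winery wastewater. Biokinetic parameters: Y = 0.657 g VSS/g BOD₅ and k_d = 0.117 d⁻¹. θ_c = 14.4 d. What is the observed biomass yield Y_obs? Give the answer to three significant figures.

The observed yield is Y_obs = Y/(1 + k_d·θ_c) = 0.657 / (1 + 0.117 × 14.4) = 0.657 / 2.685 = 0.2447 g VSS per g BOD₅ removed.

Y_obs ≈ 0.245 g VSS/g BOD₅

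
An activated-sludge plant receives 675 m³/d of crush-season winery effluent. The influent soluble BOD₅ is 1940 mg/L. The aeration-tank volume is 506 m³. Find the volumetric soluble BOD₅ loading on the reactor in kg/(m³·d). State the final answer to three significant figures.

Volumetric loading L_v = Q·S₀ / V = 675 × 1940 g/m³ / 506.0 m³ = 2588 g/(m³·d) = 2.588 kg soluble BOD₅/(m³·d).

L_v ≈ 2.59 kg soluble BOD₅/(m³·d)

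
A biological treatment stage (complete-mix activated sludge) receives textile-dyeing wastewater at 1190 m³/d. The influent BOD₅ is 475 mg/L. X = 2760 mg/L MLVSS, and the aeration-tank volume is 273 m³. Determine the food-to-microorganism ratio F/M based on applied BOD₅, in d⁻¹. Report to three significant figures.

Food-to-microorganism ratio F/M = Q S₀ / (V X) = 1190 × 475 / (273.0 × 2760) = 0.7502 d⁻¹.

F/M ≈ 0.750 d⁻¹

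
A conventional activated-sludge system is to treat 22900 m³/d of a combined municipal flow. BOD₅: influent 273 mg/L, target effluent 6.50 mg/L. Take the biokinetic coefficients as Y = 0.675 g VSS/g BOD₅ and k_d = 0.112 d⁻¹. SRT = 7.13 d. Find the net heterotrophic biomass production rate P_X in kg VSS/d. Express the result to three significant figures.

P_X ≈ 2290 kg VSS/d

Correct the yield for decay: Y_obs = Y/(1 + k_d θ_c) = 0.675 / (1 + 0.112 × 7.13) = 0.675 / 1.799 = 0.3753.
Mass of BOD₅ removed per day: Q(S₀ − S) = 22900 × 266.5 g/m³ = 6103 kg/d.
So the net sludge growth is P_X = 0.3753 × 6103 = 2290 kg VSS/d.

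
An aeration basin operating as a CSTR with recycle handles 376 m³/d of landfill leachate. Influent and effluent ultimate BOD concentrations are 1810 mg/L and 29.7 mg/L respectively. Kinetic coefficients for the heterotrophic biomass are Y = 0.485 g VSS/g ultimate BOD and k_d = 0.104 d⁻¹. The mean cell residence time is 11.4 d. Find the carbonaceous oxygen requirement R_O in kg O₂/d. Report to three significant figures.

R_O ≈ 458 kg O₂/d

Observed yield with endogenous decay: Y_obs = Y / (1 + k_d·θ_c) = 0.485 / (1 + 0.104 × 11.4) = 0.485 / 2.186 = 0.2219 g VSS/g ultimate BOD.
ΔS = 1810 − 29.7 = 1780 mg/L, so the substrate removal rate is 376 × 1780/1000 = 669.4 kg ultimate BOD/d.
P_X = Y_obs·Q·(S₀ − S) = 0.2219 × 669.4 = 148.5 kg VSS/d.
R_O = Q·ΔS − 1.42 P_X = 669.4 − 210.9 = 458.5 kg O₂/d.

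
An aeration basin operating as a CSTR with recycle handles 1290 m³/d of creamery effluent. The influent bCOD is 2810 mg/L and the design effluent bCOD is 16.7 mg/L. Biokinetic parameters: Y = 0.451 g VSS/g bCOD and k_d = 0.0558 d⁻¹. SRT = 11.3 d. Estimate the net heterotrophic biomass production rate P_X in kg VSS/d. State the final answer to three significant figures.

P_X ≈ 997 kg VSS/d

Correct the yield for decay: Y_obs = Y/(1 + k_d θ_c) = 0.451 / (1 + 0.0558 × 11.3) = 0.451 / 1.631 = 0.2766.
Substrate removed = Q·(S₀ − S) = 1290 m³/d × (2810 − 16.7) g/m³ = 3.6×10^6 g/d = 3603 kg/d.
Net biomass production P_X = Y_obs × Q·(S₀ − S) = 0.2766 × 3603 = 996.7 kg VSS/d.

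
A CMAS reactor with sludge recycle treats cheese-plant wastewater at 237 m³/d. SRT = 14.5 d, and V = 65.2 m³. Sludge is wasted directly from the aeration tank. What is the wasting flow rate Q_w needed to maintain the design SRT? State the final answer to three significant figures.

Q_w ≈ 4.50 m³/d

Wasting from the aeration tank: Q_w = V / θ_c = 65.20 / 14.5 = 4.497 m³/d.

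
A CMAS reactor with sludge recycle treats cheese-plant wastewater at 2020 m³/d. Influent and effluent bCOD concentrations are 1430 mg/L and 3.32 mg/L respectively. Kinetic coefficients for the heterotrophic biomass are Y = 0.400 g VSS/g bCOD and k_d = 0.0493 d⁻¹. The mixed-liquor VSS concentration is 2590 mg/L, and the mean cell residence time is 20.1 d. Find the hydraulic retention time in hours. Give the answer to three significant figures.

τ ≈ 53.4 h

Steady-state biomass mass balance: V·X·(1 + k_d·θ_c) = Y·Q·(S₀ − S)·θ_c, so V = 0.400 × 2020 × (1430 − 3.32) × 20.1 / [2590 × (1 + 0.0493 × 20.1)] = 2.32×10^7 / 5157 = 4493 m³.
τ = V/Q = 4493/2020 = 2.224 d, or 53.39 h.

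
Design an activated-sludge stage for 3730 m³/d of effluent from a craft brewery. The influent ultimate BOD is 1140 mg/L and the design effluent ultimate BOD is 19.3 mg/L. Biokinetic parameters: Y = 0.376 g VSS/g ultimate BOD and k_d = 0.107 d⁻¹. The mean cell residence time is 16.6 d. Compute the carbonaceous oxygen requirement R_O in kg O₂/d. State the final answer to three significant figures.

R_O ≈ 3380 kg O₂/d

Y_obs = Y / (1 + k_d θ_c) = 0.376 / (1 + 0.107 × 16.6) = 0.376 / 2.776 = 0.1354.
ΔS = 1140 − 19.3 = 1121 mg/L, so the substrate removal rate is 3730 × 1121/1000 = 4180 kg ultimate BOD/d.
P_X = Y_obs·Q·(S₀ − S) = 0.1354 × 4180 = 566.2 kg VSS/d.
R_O = Q·(S₀ − S) − 1.42·P_X = 4180 − 1.42 × 566.2 = 3376 kg O₂/d.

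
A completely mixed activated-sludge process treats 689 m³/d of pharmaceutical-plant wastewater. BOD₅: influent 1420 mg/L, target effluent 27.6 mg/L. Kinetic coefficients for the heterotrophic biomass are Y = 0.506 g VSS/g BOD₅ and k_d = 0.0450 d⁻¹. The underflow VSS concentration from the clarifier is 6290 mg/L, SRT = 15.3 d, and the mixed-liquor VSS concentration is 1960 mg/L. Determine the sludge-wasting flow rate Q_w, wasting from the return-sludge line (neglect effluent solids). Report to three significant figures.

From the SRT design equation V = Y Q (S₀−S) θ_c / [X (1 + k_d θ_c)] = 0.506 × 689 × (1420 − 27.6) × 15.3 / [1960 × (1 + 0.0450 × 15.3)] = 7.43×10^6 / 3309 = 2244 m³.
Wasting from the return line (neglecting effluent solids): Q_w = V·X / (θ_c·X_r) = 2244 × 1960 / (15.3 × 6290) = 45.71 m³/d.

Q_w ≈ 45.7 m³/d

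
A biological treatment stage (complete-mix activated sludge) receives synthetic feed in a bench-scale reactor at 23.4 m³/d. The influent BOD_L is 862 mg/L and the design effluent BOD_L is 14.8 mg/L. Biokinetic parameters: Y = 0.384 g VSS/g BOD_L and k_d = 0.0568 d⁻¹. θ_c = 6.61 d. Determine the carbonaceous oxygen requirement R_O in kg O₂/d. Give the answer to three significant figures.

Correct the yield for decay: Y_obs = Y/(1 + k_d θ_c) = 0.384 / (1 + 0.0568 × 6.61) = 0.384 / 1.375 = 0.2792.
Q·(S₀ − S) = 23.4 × (862 − 14.8) × 10⁻³ = 19.82 kg/d removed.
Net sludge production P_X = 0.2792 × 19.82 = 5.535 kg VSS/d.
R_O = Q·(S₀ − S) − 1.42·P_X = 19.82 − 1.42 × 5.535 = 11.97 kg O₂/d.

R_O ≈ 12.0 kg O₂/d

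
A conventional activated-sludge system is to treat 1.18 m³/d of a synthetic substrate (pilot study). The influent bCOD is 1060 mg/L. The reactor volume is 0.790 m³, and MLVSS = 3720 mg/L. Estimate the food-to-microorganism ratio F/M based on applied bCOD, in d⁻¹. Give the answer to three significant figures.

F/M ≈ 0.426 d⁻¹

Food-to-microorganism ratio F/M = Q S₀ / (V X) = 1.18 × 1060 / (0.7900 × 3720) = 0.4256 d⁻¹.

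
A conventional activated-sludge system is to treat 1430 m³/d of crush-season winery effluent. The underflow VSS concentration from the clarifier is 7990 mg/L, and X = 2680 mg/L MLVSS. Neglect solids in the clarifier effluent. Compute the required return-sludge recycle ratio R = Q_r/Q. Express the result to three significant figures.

R ≈ 0.505

Solids balance on the clarifier gives (1+R)X = R·X_r, so R = X/(X_r − X) = 2680 / (7990 − 2680) = 0.5047.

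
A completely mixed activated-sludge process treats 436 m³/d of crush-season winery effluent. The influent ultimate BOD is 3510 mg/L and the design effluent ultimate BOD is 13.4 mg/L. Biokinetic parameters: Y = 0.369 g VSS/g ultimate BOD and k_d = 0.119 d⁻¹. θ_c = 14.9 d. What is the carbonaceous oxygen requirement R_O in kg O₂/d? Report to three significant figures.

R_O ≈ 1240 kg O₂/d

Observed yield with endogenous decay: Y_obs = Y / (1 + k_d·θ_c) = 0.369 / (1 + 0.119 × 14.9) = 0.369 / 2.773 = 0.1331 g VSS/g ultimate BOD.
Q·(S₀ − S) = 436 × (3510 − 13.4) × 10⁻³ = 1525 kg/d removed.
Biomass synthesised: P_X = Y_obs × 1525 = 202.9 kg VSS/d.
Carbonaceous O₂ demand = substrate oxidised − cell-mass equivalent = 1525 − 1.42 × 202.9 = 1236 kg O₂/d.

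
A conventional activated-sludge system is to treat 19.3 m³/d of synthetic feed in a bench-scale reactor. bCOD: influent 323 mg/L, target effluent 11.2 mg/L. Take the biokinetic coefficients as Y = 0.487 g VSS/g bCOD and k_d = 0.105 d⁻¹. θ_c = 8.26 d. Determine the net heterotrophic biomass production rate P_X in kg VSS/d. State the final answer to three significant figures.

Y_obs = Y / (1 + k_d θ_c) = 0.487 / (1 + 0.105 × 8.26) = 0.487 / 1.867 = 0.2608.
Mass of bCOD removed per day: Q(S₀ − S) = 19.3 × 311.8 g/m³ = 6.018 kg/d.
Biomass produced: P_X = Y_obs·Q·ΔS = 0.2608 × 6.018 ≈ 1.569 kg VSS/d.

P_X ≈ 1.57 kg VSS/d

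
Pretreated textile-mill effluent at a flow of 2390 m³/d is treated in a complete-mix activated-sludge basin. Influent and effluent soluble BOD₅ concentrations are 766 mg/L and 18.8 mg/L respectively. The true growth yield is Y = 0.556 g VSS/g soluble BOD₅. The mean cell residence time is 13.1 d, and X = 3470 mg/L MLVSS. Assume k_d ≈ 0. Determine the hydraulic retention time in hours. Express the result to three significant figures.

Biomass mass balance (decay neglected): V·X = Y·Q·(S₀ − S)·θ_c, so V = 0.556 × 2390 × (766 − 18.8) × 13.1 / 3470 = 3748 m³.
τ = V/Q = 3748/2390 = 1.568 d, or 37.64 h.

τ ≈ 37.6 h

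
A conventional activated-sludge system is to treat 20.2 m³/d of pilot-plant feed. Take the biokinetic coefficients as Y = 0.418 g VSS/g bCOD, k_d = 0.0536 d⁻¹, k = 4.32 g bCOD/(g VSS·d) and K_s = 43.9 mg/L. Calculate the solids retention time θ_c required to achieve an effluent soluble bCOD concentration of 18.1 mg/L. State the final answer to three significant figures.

Specific growth rate at S = 18.1 mg/L: μ = YkS/(K_s+S) = 0.418·4.32·18.1/(43.9+18.1) = 0.5272 d⁻¹.
Then 1/θ_c = μ − k_d = 0.5272 − 0.0536 = 0.4736 d⁻¹, giving θ_c = 2.112 d.

θ_c ≈ 2.11 d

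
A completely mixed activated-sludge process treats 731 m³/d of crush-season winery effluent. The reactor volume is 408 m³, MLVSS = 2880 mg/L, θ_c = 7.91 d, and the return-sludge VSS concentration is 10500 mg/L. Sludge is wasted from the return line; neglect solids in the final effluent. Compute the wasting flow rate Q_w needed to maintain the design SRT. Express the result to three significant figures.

Wasting from the return line (neglecting effluent solids): Q_w = V·X / (θ_c·X_r) = 408.0 × 2880 / (7.91 × 10500) = 14.15 m³/d.

Q_w ≈ 14.1 m³/d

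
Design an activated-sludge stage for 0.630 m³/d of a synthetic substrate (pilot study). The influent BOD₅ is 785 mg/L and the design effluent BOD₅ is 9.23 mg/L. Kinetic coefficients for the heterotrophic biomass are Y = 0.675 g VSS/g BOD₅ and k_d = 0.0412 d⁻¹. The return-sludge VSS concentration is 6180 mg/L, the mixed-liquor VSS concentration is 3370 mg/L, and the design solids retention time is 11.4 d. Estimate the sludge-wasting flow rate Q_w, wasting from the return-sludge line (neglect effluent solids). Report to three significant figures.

Q_w ≈ 0.0363 m³/d

Rearranging the biomass balance for a CMAS with decay, V = Y·Q·ΔS·θ_c / [X·(1+k_d θ_c)] = 0.675 × 0.630 × (785 − 9.23) × 11.4 / [3370 × (1 + 0.0412 × 11.4)] = 3.76×10^3 / 4953 = 0.7593 m³.
Wasting from the return line (neglecting effluent solids): Q_w = V·X / (θ_c·X_r) = 0.7593 × 3370 / (11.4 × 6180) = 0.03632 m³/d.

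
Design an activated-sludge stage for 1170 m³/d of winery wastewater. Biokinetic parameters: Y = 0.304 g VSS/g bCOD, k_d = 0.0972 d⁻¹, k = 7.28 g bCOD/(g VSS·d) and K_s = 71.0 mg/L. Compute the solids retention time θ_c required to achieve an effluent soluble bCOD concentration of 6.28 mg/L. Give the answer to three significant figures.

θ_c ≈ 12.1 d

Specific growth rate at S = 6.28 mg/L: μ = YkS/(K_s+S) = 0.304·7.28·6.28/(71.0+6.28) = 0.1798 d⁻¹.
1/θ_c = 0.1798 − 0.0972 = 0.08264 d⁻¹, so θ_c = 12.10 d.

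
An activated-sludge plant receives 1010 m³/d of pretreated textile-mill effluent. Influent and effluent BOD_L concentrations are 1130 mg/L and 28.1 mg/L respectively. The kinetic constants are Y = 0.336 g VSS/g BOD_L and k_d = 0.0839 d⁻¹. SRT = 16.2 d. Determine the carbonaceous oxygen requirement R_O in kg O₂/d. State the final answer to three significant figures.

Y_obs = Y / (1 + k_d θ_c) = 0.336 / (1 + 0.0839 × 16.2) = 0.336 / 2.359 = 0.1424.
Q·(S₀ − S) = 1010 × (1130 − 28.1) × 10⁻³ = 1113 kg/d removed.
P_X = Y_obs·Q·(S₀ − S) = 0.1424 × 1113 = 158.5 kg VSS/d.
R_O = Q·ΔS − 1.42 P_X = 1113 − 225.1 = 887.8 kg O₂/d.

R_O ≈ 888 kg O₂/d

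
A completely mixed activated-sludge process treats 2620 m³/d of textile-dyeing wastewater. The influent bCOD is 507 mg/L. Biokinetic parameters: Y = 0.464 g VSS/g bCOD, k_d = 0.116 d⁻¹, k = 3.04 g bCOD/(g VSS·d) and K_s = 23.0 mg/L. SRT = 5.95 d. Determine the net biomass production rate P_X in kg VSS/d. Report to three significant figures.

P_X ≈ 360 kg VSS/d

From the Monod/SRT balance for a CMAS, S = K_s·(1+k_d θ_c)/[θ_c·(Y k − k_d) − 1] = 23.0 × (1 + 0.116 × 5.95) / [5.95 × (0.464 × 3.04 − 0.116) − 1] = 38.87 / 6.703 = 5.800 mg/L.
Correct the yield for decay: Y_obs = Y/(1 + k_d θ_c) = 0.464 / (1 + 0.116 × 5.95) = 0.464 / 1.690 = 0.2745.
Substrate removed = Q·(S₀ − S) = 2620 m³/d × (507 − 5.80) g/m³ = 1.31×10^6 g/d = 1313 kg/d.
Net biomass production P_X = Y_obs × Q·(S₀ − S) = 0.2745 × 1313 = 360.5 kg VSS/d.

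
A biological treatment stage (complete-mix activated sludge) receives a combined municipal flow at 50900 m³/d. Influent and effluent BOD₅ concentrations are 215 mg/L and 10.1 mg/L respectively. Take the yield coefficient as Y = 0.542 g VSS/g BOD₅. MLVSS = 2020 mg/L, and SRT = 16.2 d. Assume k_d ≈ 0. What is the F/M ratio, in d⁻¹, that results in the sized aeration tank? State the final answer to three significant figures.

With k_d = 0 the design equation reduces to V = Y Q (S₀−S) θ_c / X = 0.542 × 50900 × (215 − 10.1) × 16.2 / 2020 = 45334 m³.
F/M = applied load / biomass = Q·S₀/(V·X) = 50900 × 215 / (45334 × 2020) = 0.1195 d⁻¹.

F/M ≈ 0.120 d⁻¹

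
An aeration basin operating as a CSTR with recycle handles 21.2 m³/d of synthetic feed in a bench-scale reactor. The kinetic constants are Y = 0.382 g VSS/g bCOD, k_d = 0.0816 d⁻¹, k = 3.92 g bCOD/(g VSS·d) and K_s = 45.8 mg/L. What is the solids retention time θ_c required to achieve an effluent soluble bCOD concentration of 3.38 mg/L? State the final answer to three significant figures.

At the target effluent, Y k S/(K_s+S) = 0.382×3.92×3.38/49.18 = 0.1029 d⁻¹.
θ_c = 1/(μ − k_d) = 1/(0.1029 − 0.0816) = 1/0.02131 = 46.92 d.

θ_c ≈ 46.9 d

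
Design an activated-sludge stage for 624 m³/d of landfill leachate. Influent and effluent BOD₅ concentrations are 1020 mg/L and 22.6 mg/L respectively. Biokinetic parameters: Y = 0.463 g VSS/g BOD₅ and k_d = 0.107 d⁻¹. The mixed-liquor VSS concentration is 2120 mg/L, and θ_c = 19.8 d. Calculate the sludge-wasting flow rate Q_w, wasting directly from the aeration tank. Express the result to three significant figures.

From the SRT design equation V = Y Q (S₀−S) θ_c / [X (1 + k_d θ_c)] = 0.463 × 624 × (1020 − 22.6) × 19.8 / [2120 × (1 + 0.107 × 19.8)] = 5.71×10^6 / 6611 = 863.0 m³.
With mixed-liquor wasting, θ_c = V/Q_w, so Q_w = V/θ_c = 863.0/19.8 = 43.59 m³/d.

Q_w ≈ 43.6 m³/d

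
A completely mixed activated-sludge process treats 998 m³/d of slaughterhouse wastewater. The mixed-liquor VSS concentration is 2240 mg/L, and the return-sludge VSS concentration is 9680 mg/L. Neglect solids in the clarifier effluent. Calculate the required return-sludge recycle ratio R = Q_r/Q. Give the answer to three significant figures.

R ≈ 0.301

Solids balance on the clarifier gives (1+R)X = R·X_r, so R = X/(X_r − X) = 2240 / (9680 − 2240) = 0.3011.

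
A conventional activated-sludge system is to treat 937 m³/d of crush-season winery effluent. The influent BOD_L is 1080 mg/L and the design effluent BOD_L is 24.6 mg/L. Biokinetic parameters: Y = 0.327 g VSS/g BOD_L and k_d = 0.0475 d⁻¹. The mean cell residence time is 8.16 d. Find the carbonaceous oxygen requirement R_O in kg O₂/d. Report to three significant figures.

The observed yield is Y_obs = Y/(1 + k_d·θ_c) = 0.327 / (1 + 0.0475 × 8.16) = 0.327 / 1.388 = 0.2357 g VSS per g BOD_L removed.
Q·(S₀ − S) = 937 × (1080 − 24.6) × 10⁻³ = 988.9 kg/d removed.
Biomass synthesised: P_X = Y_obs × 988.9 = 233.0 kg VSS/d.
Carbonaceous O₂ demand = substrate oxidised − cell-mass equivalent = 988.9 − 1.42 × 233.0 = 658.0 kg O₂/d.

R_O ≈ 658 kg O₂/d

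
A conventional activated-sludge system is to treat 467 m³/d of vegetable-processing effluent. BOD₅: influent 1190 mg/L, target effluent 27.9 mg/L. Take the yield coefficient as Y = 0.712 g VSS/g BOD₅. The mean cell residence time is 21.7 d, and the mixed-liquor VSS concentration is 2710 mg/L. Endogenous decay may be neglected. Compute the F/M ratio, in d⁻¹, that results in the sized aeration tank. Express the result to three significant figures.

With k_d = 0 the design equation reduces to V = Y Q (S₀−S) θ_c / X = 0.712 × 467 × (1190 − 27.9) × 21.7 / 2710 = 3094 m³.
Food-to-microorganism ratio F/M = Q S₀ / (V X) = 467 × 1190 / (3094 × 2710) = 0.06628 d⁻¹.

F/M ≈ 0.0663 d⁻¹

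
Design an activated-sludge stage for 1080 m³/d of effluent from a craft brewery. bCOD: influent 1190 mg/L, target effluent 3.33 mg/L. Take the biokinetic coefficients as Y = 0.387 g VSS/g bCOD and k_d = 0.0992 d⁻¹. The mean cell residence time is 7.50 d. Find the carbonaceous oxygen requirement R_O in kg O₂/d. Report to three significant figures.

The observed yield is Y_obs = Y/(1 + k_d·θ_c) = 0.387 / (1 + 0.0992 × 7.50) = 0.387 / 1.744 = 0.2219 g VSS per g bCOD removed.
Q·(S₀ − S) = 1080 × (1190 − 3.33) × 10⁻³ = 1282 kg/d removed.
P_X = Y_obs·Q·(S₀ − S) = 0.2219 × 1282 = 284.4 kg VSS/d.
Carbonaceous O₂ demand = substrate oxidised − cell-mass equivalent = 1282 − 1.42 × 284.4 = 877.8 kg O₂/d.

R_O ≈ 878 kg O₂/d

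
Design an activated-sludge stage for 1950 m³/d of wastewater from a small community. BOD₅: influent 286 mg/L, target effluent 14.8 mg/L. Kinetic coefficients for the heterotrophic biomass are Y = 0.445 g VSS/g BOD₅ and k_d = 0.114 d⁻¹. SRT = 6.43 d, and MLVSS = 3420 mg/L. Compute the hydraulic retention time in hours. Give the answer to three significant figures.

τ ≈ 3.14 h

Rearranging the biomass balance for a CMAS with decay, V = Y·Q·ΔS·θ_c / [X·(1+k_d θ_c)] = 0.445 × 1950 × (286 − 14.8) × 6.43 / [3420 × (1 + 0.114 × 6.43)] = 1.51×10^6 / 5927 = 255.3 m³.
Hydraulic retention time τ = V/Q = 255.3 / 1950 = 0.1309 d = 3.142 h.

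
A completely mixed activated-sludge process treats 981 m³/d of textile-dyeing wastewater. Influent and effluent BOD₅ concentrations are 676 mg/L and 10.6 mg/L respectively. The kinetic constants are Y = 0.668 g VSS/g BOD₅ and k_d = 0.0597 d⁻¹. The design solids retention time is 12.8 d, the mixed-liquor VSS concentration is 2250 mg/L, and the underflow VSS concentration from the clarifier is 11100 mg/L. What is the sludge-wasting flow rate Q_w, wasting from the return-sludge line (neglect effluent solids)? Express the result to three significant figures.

Rearranging the biomass balance for a CMAS with decay, V = Y·Q·ΔS·θ_c / [X·(1+k_d θ_c)] = 0.668 × 981 × (676 − 10.6) × 12.8 / [2250 × (1 + 0.0597 × 12.8)] = 5.58×10^6 / 3969 = 1406 m³.
θ_c = V·X/(Q_w·X_r) when wasting from the recycle, so Q_w = V·X/(θ_c·X_r) = 1406 × 2250 / (12.8 × 11100) = 22.27 m³/d.

Q_w ≈ 22.3 m³/d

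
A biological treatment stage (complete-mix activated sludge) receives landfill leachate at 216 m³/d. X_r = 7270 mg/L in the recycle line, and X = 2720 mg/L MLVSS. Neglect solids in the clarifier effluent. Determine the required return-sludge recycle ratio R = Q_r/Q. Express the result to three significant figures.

Solids balance on the clarifier gives (1+R)X = R·X_r, so R = X/(X_r − X) = 2720 / (7270 − 2720) = 0.5978.

R ≈ 0.598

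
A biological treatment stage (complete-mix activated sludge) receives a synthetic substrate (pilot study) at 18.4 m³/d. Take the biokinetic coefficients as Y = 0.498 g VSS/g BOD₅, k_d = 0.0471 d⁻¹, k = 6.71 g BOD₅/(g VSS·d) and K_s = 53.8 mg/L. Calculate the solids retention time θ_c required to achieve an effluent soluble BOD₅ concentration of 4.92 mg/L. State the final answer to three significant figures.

θ_c ≈ 4.29 d

From 1/θ_c = Y·k·S/(K_s + S) − k_d: Y·k·S/(K_s+S) = 0.498 × 6.71 × 4.92 / (53.8 + 4.92) = 0.2800 d⁻¹.
θ_c = 1/(μ − k_d) = 1/(0.2800 − 0.0471) = 1/0.2329 = 4.294 d.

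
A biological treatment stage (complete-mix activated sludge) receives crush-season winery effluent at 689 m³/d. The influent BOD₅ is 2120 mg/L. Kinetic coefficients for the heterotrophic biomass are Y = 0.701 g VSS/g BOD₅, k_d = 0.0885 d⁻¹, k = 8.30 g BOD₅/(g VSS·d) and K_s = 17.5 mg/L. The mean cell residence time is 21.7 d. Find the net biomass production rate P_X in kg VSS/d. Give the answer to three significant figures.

For a completely mixed reactor with recycle the Lawrence–McCarty relation gives S = K_s·(1 + k_d·θ_c) / [θ_c·(Y·k − k_d) − 1] = 17.5 × (1 + 0.0885 × 21.7) / [21.7 × (0.701 × 8.30 − 0.0885) − 1] = 51.11 / 123.3 = 0.4144 mg/L.
Y_obs = Y / (1 + k_d θ_c) = 0.701 / (1 + 0.0885 × 21.7) = 0.701 / 2.920 = 0.2400.
Substrate removed = Q·(S₀ − S) = 689 m³/d × (2120 − 0.414) g/m³ = 1.46×10^6 g/d = 1460 kg/d.
So the net sludge growth is P_X = 0.2400 × 1460 = 350.5 kg VSS/d.

P_X ≈ 351 kg VSS/d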